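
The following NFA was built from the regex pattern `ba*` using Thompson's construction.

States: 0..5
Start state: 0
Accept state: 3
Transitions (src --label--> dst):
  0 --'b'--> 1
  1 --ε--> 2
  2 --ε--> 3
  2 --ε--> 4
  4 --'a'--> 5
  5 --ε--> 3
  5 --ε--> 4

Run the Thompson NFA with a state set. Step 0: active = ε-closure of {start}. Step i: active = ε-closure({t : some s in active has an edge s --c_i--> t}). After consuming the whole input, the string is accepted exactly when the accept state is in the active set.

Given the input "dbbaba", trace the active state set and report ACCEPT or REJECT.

S₀ = ε-closure({0}) = {0}
'd' @ 1: {}  — no active states
rest 'bbaba' ignored (set empty)
final: {}; accept 3 not in set

Answer: REJECT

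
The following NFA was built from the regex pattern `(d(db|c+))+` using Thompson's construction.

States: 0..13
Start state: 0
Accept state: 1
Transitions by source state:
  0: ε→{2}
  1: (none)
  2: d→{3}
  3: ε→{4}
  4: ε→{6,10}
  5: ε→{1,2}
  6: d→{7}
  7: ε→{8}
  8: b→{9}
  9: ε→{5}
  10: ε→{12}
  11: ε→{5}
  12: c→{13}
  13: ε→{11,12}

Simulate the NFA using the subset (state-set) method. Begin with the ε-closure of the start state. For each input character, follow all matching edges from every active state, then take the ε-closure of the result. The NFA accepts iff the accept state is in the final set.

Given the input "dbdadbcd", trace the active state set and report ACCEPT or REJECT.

Answer: REJECT

Steps:
S₀ = ε-closure({0}) = {0,2}
'd' @ 1: {3,4,6,10,12}
'b' @ 2: {}  — dead — no transitions
rest 'dadbcd' ignored (set empty)
final: {}; accept 1 not in set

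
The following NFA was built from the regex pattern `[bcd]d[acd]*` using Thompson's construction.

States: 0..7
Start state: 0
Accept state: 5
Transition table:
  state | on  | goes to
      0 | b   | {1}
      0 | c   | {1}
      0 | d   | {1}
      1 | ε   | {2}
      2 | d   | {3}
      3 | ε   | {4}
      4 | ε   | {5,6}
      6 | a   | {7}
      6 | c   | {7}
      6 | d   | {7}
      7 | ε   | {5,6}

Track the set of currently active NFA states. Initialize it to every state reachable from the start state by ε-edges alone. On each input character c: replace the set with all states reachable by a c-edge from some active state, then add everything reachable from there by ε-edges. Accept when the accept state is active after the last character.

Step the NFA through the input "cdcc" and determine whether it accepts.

Answer: ACCEPT

Trace:
S₀ = ε-closure({0}) = {0}
'c' @ 1: {1,2}
'd' @ 2: {3,4,5,6}  ✓accept
'c' @ 3: {5,6,7}  ✓accept
'c' @ 4: {5,6,7}  ✓accept
end set {5,6,7} — state 5 in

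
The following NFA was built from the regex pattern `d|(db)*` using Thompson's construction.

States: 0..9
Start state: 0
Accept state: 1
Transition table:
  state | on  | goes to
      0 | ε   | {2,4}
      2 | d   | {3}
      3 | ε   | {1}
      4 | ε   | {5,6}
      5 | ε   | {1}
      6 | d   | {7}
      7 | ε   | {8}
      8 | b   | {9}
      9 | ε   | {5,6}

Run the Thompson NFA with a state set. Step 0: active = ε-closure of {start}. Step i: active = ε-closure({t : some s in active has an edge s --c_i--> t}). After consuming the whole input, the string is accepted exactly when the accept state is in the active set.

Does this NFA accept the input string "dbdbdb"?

initial (ε-close {0}): {0,1,2,4,5,6}
'd' @ 1: {1,3,7,8}  ✓accept
'b' @ 2: {1,5,6,9}  ✓accept
'd' @ 3: {7,8}
'b' @ 4: {1,5,6,9}  ✓accept
'd' @ 5: {7,8}
'b' @ 6: {1,5,6,9}  ✓accept
end set {1,5,6,9} — state 1 in

Answer: ACCEPT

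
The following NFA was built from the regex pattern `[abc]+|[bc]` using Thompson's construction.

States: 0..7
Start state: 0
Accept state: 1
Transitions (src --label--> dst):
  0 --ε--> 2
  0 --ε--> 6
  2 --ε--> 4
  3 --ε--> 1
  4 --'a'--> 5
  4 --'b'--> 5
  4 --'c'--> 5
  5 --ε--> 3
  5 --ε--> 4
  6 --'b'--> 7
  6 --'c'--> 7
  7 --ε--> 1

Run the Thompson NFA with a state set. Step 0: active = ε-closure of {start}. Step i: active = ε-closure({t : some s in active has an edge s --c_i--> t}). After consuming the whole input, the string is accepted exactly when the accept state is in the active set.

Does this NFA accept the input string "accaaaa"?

Answer: ACCEPT

Derivation:
S₀ = ε-closure({0}) = {0,2,4,6}
'a' @ 1: {1,3,4,5}  ✓accept
'c' @ 2: {1,3,4,5}  ✓accept
'c' @ 3: {1,3,4,5}  ✓accept
'a' @ 4: {1,3,4,5}  ✓accept
'a' @ 5: {1,3,4,5}  ✓accept
'a' @ 6: {1,3,4,5}  ✓accept
'a' @ 7: {1,3,4,5}  ✓accept
final: {1,3,4,5}; accept 1 in set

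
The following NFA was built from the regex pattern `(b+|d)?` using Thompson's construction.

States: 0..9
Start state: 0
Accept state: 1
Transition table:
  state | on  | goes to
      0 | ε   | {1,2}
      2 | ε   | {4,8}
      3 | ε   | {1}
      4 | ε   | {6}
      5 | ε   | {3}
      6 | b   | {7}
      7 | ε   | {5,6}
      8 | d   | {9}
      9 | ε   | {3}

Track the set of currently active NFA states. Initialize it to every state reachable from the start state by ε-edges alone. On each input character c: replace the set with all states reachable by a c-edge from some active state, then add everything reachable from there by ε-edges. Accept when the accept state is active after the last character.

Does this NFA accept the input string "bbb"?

Answer: ACCEPT

Trace:
initial (ε-close {0}): {0,1,2,4,6,8}
'b' @ 1: {1,3,5,6,7}  [accepting]
'b' @ 2: {1,3,5,6,7}  [accepting]
'b' @ 3: {1,3,5,6,7}  [accepting]
after full input: {1,3,5,6,7}  (accept=1 in)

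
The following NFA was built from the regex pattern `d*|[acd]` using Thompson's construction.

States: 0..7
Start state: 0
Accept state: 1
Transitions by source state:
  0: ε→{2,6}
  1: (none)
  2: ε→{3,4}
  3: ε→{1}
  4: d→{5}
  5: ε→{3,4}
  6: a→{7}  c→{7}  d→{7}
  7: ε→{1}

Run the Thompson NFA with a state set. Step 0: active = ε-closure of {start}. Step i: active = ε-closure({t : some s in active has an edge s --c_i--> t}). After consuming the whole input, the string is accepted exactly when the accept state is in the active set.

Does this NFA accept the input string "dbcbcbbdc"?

Answer: REJECT

Derivation:
initial (ε-close {0}): {0,1,2,3,4,6}
'd' @ 1: {1,3,4,5,7}  ✓accept
'b' @ 2: {}  — state set empty
rest 'cbcbbdc' ignored (set empty)
final: {}; accept 1 not in set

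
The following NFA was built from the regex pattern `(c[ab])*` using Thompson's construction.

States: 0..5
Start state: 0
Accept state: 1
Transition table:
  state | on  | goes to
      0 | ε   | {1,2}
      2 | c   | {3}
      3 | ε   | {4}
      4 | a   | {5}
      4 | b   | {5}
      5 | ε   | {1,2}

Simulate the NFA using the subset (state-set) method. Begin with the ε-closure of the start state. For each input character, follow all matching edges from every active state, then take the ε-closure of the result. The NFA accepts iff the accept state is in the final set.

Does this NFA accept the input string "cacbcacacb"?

Answer: ACCEPT

Trace:
initial (ε-close {0}): {0,1,2}
'c' @ 1: {3,4}
'a' @ 2: {1,2,5}  ✓accept
'c' @ 3: {3,4}
'b' @ 4: {1,2,5}  ✓accept
'c' @ 5: {3,4}
'a' @ 6: {1,2,5}  ✓accept
'c' @ 7: {3,4}
'a' @ 8: {1,2,5}  ✓accept
'c' @ 9: {3,4}
'b' @ 10: {1,2,5}  ✓accept
end set {1,2,5} — state 1 in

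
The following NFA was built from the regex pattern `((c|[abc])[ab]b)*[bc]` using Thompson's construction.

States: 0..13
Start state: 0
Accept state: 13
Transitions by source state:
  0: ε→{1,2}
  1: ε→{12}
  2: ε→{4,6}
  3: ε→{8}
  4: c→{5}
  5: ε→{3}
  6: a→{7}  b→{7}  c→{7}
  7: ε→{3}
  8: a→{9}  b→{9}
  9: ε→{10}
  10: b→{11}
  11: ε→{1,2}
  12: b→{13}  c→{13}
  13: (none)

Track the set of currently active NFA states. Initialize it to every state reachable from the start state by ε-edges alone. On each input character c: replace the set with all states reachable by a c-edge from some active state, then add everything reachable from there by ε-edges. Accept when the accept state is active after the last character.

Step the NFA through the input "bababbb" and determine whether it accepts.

Answer: ACCEPT

Derivation:
initial (ε-close {0}): {0,1,2,4,6,12}
'b' @ 1: {3,7,8,13}  [accepting]
'a' @ 2: {9,10}
'b' @ 3: {1,2,4,6,11,12}
'a' @ 4: {3,7,8}
'b' @ 5: {9,10}
'b' @ 6: {1,2,4,6,11,12}
'b' @ 7: {3,7,8,13}  [accepting]
final: {3,7,8,13}; accept 13 in set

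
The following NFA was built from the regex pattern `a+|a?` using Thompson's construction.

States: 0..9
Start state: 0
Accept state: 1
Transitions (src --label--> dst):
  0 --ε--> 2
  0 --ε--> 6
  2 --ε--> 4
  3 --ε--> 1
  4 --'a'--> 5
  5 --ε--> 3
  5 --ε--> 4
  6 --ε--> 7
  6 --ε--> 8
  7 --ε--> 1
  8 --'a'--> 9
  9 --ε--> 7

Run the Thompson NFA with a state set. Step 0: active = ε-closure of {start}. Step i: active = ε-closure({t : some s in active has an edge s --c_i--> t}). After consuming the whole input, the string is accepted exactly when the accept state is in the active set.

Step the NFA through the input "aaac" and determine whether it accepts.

start: ε-closure({0}) = {0,1,2,4,6,7,8}
'a' @ 1: {1,3,4,5,7,9}  ✓accept
'a' @ 2: {1,3,4,5}  ✓accept
'a' @ 3: {1,3,4,5}  ✓accept
'c' @ 4: {}  — no active states
end set {} — state 1 not in

Answer: REJECT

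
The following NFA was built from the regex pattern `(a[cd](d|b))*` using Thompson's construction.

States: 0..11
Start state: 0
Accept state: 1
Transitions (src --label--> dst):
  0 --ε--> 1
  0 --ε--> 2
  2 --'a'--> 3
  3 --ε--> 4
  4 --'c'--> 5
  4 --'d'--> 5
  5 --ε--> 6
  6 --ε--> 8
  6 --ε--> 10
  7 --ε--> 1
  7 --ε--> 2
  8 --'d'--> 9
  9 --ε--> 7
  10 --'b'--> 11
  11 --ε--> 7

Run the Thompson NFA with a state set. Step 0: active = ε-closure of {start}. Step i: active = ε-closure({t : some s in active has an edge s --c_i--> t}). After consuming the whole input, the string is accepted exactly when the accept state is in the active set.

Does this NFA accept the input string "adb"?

Answer: ACCEPT

Derivation:
S₀ = ε-closure({0}) = {0,1,2}
'a' @ 1: {3,4}
'd' @ 2: {5,6,8,10}
'b' @ 3: {1,2,7,11}  ✓accept
end set {1,2,7,11} — state 1 in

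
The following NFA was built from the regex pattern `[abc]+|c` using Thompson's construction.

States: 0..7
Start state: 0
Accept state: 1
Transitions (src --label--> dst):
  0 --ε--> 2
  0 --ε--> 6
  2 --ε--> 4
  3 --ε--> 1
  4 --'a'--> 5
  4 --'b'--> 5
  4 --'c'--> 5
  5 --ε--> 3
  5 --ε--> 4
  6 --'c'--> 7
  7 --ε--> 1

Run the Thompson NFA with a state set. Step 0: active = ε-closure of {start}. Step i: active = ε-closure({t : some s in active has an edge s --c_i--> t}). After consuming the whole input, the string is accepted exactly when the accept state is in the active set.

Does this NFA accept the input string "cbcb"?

Answer: ACCEPT

Steps:
initial (ε-close {0}): {0,2,4,6}
'c' @ 1: {1,3,4,5,7}  [accepting]
'b' @ 2: {1,3,4,5}  [accepting]
'c' @ 3: {1,3,4,5}  [accepting]
'b' @ 4: {1,3,4,5}  [accepting]
end set {1,3,4,5} — state 1 in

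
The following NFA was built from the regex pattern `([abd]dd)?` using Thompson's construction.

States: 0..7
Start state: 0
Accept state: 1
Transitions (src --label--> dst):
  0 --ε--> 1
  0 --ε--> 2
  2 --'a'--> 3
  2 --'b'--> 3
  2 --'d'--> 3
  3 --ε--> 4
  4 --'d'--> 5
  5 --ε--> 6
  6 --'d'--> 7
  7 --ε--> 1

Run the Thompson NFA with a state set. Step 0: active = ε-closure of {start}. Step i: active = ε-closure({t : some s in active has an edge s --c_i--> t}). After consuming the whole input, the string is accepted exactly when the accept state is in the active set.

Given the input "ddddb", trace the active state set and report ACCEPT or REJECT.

Answer: REJECT

Trace:
S₀ = ε-closure({0}) = {0,1,2}
'd' @ 1: {3,4}
'd' @ 2: {5,6}
'd' @ 3: {1,7}  ✓accept
'd' @ 4: {}  — state set empty
rest 'b' ignored (set empty)
final: {}; accept 1 not in set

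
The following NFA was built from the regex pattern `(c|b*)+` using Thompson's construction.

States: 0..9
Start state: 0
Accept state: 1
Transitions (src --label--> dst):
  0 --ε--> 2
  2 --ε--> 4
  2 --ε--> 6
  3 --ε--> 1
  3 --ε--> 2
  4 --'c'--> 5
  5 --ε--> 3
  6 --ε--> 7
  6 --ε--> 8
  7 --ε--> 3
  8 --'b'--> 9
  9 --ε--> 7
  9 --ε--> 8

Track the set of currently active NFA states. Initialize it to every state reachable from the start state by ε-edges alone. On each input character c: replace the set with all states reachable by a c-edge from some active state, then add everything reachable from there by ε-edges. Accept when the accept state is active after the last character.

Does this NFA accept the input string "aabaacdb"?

Answer: REJECT

Trace:
initial (ε-close {0}): {0,1,2,3,4,6,7,8}
'a' @ 1: {}  — state set empty
rest 'abaacdb' ignored (set empty)
after full input: {}  (accept=1 not in)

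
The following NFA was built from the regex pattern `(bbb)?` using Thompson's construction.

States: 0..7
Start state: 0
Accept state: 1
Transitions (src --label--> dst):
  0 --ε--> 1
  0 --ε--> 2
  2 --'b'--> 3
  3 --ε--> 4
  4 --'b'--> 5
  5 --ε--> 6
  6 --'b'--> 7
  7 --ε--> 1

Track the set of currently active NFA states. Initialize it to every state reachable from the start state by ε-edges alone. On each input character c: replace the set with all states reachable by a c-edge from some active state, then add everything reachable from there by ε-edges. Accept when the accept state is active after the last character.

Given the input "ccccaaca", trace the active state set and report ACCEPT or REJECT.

initial (ε-close {0}): {0,1,2}
'c' @ 1: {}  — state set empty
rest 'cccaaca' ignored (set empty)
after full input: {}  (accept=1 not in)

Answer: REJECT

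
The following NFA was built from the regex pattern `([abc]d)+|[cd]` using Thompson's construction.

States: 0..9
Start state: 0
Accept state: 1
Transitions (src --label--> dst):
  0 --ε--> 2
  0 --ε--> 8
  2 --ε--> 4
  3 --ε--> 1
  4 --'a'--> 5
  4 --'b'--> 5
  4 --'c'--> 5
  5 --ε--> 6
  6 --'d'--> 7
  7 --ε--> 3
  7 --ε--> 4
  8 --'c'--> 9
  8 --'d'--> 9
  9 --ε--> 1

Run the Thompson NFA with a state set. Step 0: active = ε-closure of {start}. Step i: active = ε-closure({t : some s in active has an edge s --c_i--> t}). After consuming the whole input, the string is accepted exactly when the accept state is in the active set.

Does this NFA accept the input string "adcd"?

start: ε-closure({0}) = {0,2,4,8}
'a' @ 1: {5,6}
'd' @ 2: {1,3,4,7}  (accept∈set)
'c' @ 3: {5,6}
'd' @ 4: {1,3,4,7}  (accept∈set)
final: {1,3,4,7}; accept 1 in set

Answer: ACCEPT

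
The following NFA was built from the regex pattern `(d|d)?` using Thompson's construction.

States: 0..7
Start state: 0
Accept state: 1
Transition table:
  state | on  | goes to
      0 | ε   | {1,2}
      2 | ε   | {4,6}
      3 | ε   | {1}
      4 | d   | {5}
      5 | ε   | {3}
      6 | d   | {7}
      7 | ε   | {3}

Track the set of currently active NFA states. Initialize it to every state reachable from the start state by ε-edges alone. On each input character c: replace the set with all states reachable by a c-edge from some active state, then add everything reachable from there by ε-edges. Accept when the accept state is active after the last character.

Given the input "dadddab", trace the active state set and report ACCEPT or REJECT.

Answer: REJECT

Trace:
S₀ = ε-closure({0}) = {0,1,2,4,6}
'd' @ 1: {1,3,5,7}  ✓accept
'a' @ 2: {}  — no active states
rest 'dddab' ignored (set empty)
final: {}; accept 1 not in set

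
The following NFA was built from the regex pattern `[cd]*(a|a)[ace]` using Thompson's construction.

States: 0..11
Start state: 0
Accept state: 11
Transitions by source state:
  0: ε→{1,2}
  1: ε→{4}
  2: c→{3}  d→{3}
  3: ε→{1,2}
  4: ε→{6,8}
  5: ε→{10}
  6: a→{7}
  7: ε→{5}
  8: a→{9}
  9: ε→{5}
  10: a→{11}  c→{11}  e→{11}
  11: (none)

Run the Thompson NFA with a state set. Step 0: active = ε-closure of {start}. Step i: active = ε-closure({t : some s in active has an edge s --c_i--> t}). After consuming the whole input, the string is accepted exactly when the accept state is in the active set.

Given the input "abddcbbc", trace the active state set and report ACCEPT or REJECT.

Answer: REJECT

Steps:
S₀ = ε-closure({0}) = {0,1,2,4,6,8}
'a' @ 1: {5,7,9,10}
'b' @ 2: {}  — no active states
rest 'ddcbbc' ignored (set empty)
end set {} — state 11 not in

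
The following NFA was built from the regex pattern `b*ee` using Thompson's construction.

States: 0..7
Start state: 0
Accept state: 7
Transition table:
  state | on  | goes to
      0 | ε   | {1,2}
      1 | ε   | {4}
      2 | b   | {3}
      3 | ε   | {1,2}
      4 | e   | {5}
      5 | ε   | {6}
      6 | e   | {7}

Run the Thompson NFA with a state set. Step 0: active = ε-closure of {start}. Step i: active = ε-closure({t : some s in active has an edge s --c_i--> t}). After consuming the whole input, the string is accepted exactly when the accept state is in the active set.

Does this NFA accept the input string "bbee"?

initial (ε-close {0}): {0,1,2,4}
'b' @ 1: {1,2,3,4}
'b' @ 2: {1,2,3,4}
'e' @ 3: {5,6}
'e' @ 4: {7}  (accept∈set)
final: {7}; accept 7 in set

Answer: ACCEPT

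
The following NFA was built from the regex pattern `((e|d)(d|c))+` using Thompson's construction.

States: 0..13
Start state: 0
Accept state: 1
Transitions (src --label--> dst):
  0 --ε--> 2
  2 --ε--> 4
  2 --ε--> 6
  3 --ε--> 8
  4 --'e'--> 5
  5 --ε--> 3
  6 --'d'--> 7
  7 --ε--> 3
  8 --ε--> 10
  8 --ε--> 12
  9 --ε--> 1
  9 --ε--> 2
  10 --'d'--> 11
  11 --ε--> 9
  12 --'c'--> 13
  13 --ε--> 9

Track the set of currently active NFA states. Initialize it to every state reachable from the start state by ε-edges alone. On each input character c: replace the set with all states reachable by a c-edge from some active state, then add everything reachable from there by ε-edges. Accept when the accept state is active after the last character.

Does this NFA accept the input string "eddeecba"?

initial (ε-close {0}): {0,2,4,6}
'e' @ 1: {3,5,8,10,12}
'd' @ 2: {1,2,4,6,9,11}  ✓accept
'd' @ 3: {3,7,8,10,12}
'e' @ 4: {}  — state set empty
rest 'ecba' ignored (set empty)
after full input: {}  (accept=1 not in)

Answer: REJECT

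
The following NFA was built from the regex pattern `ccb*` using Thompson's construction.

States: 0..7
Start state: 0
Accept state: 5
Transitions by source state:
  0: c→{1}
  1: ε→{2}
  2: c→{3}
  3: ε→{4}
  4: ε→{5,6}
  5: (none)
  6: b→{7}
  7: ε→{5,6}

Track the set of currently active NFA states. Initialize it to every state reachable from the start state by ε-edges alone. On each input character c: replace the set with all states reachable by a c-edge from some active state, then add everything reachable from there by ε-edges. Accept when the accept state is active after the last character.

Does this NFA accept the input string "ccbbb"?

Answer: ACCEPT

Trace:
start: ε-closure({0}) = {0}
'c' @ 1: {1,2}
'c' @ 2: {3,4,5,6}  [accepting]
'b' @ 3: {5,6,7}  [accepting]
'b' @ 4: {5,6,7}  [accepting]
'b' @ 5: {5,6,7}  [accepting]
final: {5,6,7}; accept 5 in set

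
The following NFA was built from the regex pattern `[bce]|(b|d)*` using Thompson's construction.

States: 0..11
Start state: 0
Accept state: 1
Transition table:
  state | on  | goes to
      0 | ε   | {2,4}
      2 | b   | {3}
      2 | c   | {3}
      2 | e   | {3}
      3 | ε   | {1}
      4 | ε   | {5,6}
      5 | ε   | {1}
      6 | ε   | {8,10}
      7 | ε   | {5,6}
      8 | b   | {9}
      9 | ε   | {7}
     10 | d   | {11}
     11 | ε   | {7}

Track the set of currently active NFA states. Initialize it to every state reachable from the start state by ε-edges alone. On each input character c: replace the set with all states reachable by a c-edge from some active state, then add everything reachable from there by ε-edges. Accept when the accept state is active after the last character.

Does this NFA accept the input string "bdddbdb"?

S₀ = ε-closure({0}) = {0,1,2,4,5,6,8,10}
'b' @ 1: {1,3,5,6,7,8,9,10}  [accepting]
'd' @ 2: {1,5,6,7,8,10,11}  [accepting]
'd' @ 3: {1,5,6,7,8,10,11}  [accepting]
'd' @ 4: {1,5,6,7,8,10,11}  [accepting]
'b' @ 5: {1,5,6,7,8,9,10}  [accepting]
'd' @ 6: {1,5,6,7,8,10,11}  [accepting]
'b' @ 7: {1,5,6,7,8,9,10}  [accepting]
final: {1,5,6,7,8,9,10}; accept 1 in set

Answer: ACCEPT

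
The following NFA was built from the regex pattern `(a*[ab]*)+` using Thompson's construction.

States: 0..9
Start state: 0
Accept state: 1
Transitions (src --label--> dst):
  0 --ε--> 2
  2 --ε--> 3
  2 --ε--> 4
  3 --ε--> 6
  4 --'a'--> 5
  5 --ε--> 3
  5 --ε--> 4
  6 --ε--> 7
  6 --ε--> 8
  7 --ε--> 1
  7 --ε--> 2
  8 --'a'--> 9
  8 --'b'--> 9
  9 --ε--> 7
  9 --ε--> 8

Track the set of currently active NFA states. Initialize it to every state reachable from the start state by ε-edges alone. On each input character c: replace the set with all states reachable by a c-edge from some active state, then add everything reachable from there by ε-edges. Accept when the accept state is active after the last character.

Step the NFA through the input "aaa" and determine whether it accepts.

Answer: ACCEPT

Derivation:
initial (ε-close {0}): {0,1,2,3,4,6,7,8}
'a' @ 1: {1,2,3,4,5,6,7,8,9}  ✓accept
'a' @ 2: {1,2,3,4,5,6,7,8,9}  ✓accept
'a' @ 3: {1,2,3,4,5,6,7,8,9}  ✓accept
end set {1,2,3,4,5,6,7,8,9} — state 1 in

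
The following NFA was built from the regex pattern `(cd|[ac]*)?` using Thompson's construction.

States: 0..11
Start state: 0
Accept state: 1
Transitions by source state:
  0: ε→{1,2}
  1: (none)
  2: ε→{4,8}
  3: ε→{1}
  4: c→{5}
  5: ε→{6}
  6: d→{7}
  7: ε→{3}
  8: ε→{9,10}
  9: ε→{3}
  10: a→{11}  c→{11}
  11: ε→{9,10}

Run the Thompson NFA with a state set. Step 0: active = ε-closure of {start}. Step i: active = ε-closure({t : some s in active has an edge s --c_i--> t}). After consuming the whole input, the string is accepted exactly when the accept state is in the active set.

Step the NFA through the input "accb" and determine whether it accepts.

Answer: REJECT

Steps:
S₀ = ε-closure({0}) = {0,1,2,3,4,8,9,10}
'a' @ 1: {1,3,9,10,11}  ✓accept
'c' @ 2: {1,3,9,10,11}  ✓accept
'c' @ 3: {1,3,9,10,11}  ✓accept
'b' @ 4: {}  — state set empty
end set {} — state 1 not in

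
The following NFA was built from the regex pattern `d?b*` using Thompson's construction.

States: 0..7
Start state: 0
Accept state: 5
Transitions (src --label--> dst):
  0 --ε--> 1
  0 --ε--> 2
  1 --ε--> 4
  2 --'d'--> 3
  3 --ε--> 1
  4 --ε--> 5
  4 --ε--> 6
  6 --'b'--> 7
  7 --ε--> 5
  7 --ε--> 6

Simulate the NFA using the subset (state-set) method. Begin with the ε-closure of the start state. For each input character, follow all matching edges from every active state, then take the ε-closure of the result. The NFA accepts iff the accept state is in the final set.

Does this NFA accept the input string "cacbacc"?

start: ε-closure({0}) = {0,1,2,4,5,6}
'c' @ 1: {}  — state set empty
rest 'acbacc' ignored (set empty)
end set {} — state 5 not in

Answer: REJECT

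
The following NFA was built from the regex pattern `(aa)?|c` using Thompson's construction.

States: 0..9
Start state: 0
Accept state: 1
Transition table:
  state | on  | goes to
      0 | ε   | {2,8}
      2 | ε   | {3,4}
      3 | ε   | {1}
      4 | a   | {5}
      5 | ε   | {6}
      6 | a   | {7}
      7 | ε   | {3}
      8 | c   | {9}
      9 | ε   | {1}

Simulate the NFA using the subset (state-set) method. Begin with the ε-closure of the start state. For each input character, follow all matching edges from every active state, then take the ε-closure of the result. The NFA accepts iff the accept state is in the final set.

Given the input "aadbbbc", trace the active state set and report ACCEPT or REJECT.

S₀ = ε-closure({0}) = {0,1,2,3,4,8}
'a' @ 1: {5,6}
'a' @ 2: {1,3,7}  [accepting]
'd' @ 3: {}  — state set empty
rest 'bbbc' ignored (set empty)
after full input: {}  (accept=1 not in)

Answer: REJECT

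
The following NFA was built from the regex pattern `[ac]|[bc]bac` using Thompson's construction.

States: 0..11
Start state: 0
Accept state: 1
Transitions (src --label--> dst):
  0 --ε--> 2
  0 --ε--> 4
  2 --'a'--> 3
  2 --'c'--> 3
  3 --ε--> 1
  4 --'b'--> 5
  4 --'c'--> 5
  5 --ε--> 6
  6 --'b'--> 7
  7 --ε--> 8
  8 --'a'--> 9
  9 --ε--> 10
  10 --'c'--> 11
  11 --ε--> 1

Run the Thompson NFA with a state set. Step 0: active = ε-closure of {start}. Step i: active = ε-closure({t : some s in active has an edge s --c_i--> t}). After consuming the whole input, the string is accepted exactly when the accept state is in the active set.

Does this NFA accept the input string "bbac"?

Answer: ACCEPT

Steps:
S₀ = ε-closure({0}) = {0,2,4}
'b' @ 1: {5,6}
'b' @ 2: {7,8}
'a' @ 3: {9,10}
'c' @ 4: {1,11}  ✓accept
final: {1,11}; accept 1 in set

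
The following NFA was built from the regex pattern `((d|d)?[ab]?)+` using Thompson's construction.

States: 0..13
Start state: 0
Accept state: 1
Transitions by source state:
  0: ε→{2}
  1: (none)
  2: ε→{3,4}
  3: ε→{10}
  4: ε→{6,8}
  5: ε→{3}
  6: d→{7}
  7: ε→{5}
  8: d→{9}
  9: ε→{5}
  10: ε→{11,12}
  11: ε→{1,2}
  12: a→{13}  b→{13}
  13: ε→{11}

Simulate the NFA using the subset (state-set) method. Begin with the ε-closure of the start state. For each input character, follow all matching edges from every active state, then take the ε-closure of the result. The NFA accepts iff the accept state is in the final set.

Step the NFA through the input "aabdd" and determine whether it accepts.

Answer: ACCEPT

Steps:
initial (ε-close {0}): {0,1,2,3,4,6,8,10,11,12}
'a' @ 1: {1,2,3,4,6,8,10,11,12,13}  ✓accept
'a' @ 2: {1,2,3,4,6,8,10,11,12,13}  ✓accept
'b' @ 3: {1,2,3,4,6,8,10,11,12,13}  ✓accept
'd' @ 4: {1,2,3,4,5,6,7,8,9,10,11,12}  ✓accept
'd' @ 5: {1,2,3,4,5,6,7,8,9,10,11,12}  ✓accept
end set {1,2,3,4,5,6,7,8,9,10,11,12} — state 1 in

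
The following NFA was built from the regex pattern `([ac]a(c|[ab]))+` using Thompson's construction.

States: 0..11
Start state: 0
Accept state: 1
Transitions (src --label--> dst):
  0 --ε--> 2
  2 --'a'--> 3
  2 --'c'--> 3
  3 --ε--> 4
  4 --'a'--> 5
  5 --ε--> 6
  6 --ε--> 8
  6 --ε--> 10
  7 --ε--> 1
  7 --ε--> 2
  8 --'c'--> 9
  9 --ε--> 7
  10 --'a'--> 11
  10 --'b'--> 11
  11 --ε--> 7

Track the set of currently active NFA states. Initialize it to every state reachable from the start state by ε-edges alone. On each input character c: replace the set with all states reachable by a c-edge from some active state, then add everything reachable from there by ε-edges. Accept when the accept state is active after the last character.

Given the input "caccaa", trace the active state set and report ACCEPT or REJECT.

Answer: ACCEPT

Derivation:
S₀ = ε-closure({0}) = {0,2}
'c' @ 1: {3,4}
'a' @ 2: {5,6,8,10}
'c' @ 3: {1,2,7,9}  (accept∈set)
'c' @ 4: {3,4}
'a' @ 5: {5,6,8,10}
'a' @ 6: {1,2,7,11}  (accept∈set)
after full input: {1,2,7,11}  (accept=1 in)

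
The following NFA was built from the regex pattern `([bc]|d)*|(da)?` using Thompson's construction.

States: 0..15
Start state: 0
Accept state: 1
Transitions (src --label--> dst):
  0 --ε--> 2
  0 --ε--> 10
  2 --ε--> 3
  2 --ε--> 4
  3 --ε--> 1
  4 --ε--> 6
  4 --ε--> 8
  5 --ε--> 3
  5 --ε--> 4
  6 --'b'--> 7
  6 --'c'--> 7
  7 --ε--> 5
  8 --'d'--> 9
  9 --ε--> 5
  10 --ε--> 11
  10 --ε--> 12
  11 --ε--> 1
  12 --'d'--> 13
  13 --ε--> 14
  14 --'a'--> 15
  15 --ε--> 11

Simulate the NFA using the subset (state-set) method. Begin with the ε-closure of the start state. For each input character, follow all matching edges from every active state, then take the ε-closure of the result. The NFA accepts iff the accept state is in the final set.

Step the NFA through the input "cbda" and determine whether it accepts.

Answer: REJECT

Trace:
start: ε-closure({0}) = {0,1,2,3,4,6,8,10,11,12}
'c' @ 1: {1,3,4,5,6,7,8}  (accept∈set)
'b' @ 2: {1,3,4,5,6,7,8}  (accept∈set)
'd' @ 3: {1,3,4,5,6,8,9}  (accept∈set)
'a' @ 4: {}  — dead — no transitions
after full input: {}  (accept=1 not in)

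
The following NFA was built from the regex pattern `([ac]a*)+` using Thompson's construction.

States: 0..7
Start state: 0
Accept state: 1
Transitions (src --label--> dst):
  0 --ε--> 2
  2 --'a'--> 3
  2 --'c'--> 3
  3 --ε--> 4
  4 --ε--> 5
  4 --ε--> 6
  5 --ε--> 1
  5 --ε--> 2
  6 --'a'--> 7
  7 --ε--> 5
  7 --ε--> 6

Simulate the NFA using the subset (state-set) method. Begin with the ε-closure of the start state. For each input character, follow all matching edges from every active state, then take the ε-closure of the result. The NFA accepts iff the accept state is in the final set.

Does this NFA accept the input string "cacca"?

Answer: ACCEPT

Steps:
initial (ε-close {0}): {0,2}
'c' @ 1: {1,2,3,4,5,6}  ✓accept
'a' @ 2: {1,2,3,4,5,6,7}  ✓accept
'c' @ 3: {1,2,3,4,5,6}  ✓accept
'c' @ 4: {1,2,3,4,5,6}  ✓accept
'a' @ 5: {1,2,3,4,5,6,7}  ✓accept
after full input: {1,2,3,4,5,6,7}  (accept=1 in)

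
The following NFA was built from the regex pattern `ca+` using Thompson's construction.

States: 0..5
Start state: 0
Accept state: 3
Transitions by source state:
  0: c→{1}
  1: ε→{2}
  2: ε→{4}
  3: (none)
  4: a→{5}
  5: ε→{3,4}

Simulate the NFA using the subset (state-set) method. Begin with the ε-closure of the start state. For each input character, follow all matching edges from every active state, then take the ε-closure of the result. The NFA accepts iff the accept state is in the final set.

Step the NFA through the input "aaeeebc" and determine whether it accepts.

Answer: REJECT

Derivation:
S₀ = ε-closure({0}) = {0}
'a' @ 1: {}  — no active states
rest 'aeeebc' ignored (set empty)
final: {}; accept 3 not in set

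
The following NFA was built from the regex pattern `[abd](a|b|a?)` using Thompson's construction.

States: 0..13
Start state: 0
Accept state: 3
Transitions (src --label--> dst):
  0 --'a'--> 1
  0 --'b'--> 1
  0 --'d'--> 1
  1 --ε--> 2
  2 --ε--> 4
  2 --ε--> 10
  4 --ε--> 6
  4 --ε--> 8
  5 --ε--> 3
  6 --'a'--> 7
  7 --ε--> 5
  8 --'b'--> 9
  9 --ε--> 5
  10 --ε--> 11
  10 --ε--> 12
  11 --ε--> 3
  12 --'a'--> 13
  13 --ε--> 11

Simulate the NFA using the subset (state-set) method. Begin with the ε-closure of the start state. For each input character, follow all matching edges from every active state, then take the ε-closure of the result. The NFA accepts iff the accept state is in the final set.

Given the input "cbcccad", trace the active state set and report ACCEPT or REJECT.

Answer: REJECT

Trace:
initial (ε-close {0}): {0}
'c' @ 1: {}  — state set empty
rest 'bcccad' ignored (set empty)
final: {}; accept 3 not in set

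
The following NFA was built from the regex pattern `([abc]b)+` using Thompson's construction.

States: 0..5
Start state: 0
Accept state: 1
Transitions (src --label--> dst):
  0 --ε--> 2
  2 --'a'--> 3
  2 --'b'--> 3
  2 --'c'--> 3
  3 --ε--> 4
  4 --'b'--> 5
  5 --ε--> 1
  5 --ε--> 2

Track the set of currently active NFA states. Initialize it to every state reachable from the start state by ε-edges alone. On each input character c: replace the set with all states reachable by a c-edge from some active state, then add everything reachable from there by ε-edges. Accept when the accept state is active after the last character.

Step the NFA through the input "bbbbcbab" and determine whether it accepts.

Answer: ACCEPT

Derivation:
initial (ε-close {0}): {0,2}
'b' @ 1: {3,4}
'b' @ 2: {1,2,5}  [accepting]
'b' @ 3: {3,4}
'b' @ 4: {1,2,5}  [accepting]
'c' @ 5: {3,4}
'b' @ 6: {1,2,5}  [accepting]
'a' @ 7: {3,4}
'b' @ 8: {1,2,5}  [accepting]
end set {1,2,5} — state 1 in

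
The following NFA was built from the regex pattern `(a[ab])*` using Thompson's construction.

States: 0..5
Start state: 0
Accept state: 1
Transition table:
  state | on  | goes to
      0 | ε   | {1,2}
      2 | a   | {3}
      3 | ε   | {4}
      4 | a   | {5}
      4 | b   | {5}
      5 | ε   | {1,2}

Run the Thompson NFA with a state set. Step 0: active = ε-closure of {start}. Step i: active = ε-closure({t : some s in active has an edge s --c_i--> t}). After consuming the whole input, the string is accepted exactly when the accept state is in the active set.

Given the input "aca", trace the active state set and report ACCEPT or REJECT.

Answer: REJECT

Steps:
S₀ = ε-closure({0}) = {0,1,2}
'a' @ 1: {3,4}
'c' @ 2: {}  — no active states
rest 'a' ignored (set empty)
after full input: {}  (accept=1 not in)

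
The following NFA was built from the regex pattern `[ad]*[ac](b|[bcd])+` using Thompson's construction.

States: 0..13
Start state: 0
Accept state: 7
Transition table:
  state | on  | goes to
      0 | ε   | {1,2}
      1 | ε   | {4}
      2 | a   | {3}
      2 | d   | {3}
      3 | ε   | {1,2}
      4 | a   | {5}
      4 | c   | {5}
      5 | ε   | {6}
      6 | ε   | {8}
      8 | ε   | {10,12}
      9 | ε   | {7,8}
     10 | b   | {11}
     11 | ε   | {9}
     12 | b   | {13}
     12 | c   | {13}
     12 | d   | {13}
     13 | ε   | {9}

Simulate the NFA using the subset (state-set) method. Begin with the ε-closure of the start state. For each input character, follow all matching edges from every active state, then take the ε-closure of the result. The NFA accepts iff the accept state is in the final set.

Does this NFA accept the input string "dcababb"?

start: ε-closure({0}) = {0,1,2,4}
'd' @ 1: {1,2,3,4}
'c' @ 2: {5,6,8,10,12}
'a' @ 3: {}  — state set empty
rest 'babb' ignored (set empty)
end set {} — state 7 not in

Answer: REJECT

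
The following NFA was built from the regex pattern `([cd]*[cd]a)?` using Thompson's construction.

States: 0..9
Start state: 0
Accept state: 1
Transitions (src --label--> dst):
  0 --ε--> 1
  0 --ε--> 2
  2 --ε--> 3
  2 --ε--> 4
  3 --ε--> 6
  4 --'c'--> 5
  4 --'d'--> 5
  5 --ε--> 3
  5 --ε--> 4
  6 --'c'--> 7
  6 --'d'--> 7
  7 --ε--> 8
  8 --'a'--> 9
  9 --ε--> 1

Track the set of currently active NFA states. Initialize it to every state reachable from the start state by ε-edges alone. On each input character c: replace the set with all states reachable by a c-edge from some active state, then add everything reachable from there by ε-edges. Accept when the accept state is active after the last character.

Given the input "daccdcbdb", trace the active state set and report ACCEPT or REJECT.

start: ε-closure({0}) = {0,1,2,3,4,6}
'd' @ 1: {3,4,5,6,7,8}
'a' @ 2: {1,9}  [accepting]
'c' @ 3: {}  — state set empty
rest 'cdcbdb' ignored (set empty)
after full input: {}  (accept=1 not in)

Answer: REJECT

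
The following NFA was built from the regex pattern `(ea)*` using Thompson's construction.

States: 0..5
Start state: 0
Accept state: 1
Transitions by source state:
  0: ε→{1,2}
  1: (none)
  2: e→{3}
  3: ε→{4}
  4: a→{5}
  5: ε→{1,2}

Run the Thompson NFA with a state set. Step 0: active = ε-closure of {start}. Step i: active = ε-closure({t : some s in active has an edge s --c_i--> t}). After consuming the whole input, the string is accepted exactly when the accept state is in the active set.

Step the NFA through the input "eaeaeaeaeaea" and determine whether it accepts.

initial (ε-close {0}): {0,1,2}
'e' @ 1: {3,4}
'a' @ 2: {1,2,5}  (accept∈set)
'e' @ 3: {3,4}
'a' @ 4: {1,2,5}  (accept∈set)
'e' @ 5: {3,4}
'a' @ 6: {1,2,5}  (accept∈set)
'e' @ 7: {3,4}
'a' @ 8: {1,2,5}  (accept∈set)
'e' @ 9: {3,4}
'a' @ 10: {1,2,5}  (accept∈set)
'e' @ 11: {3,4}
'a' @ 12: {1,2,5}  (accept∈set)
end set {1,2,5} — state 1 in

Answer: ACCEPT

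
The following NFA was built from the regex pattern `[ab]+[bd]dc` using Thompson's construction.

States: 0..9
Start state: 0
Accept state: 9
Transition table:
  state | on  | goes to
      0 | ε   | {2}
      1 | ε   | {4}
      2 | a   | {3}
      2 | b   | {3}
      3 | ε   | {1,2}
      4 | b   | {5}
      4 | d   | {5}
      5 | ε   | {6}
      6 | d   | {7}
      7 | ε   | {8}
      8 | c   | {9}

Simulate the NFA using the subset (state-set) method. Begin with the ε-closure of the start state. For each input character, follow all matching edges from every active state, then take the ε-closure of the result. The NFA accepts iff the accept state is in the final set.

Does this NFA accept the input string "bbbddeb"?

initial (ε-close {0}): {0,2}
'b' @ 1: {1,2,3,4}
'b' @ 2: {1,2,3,4,5,6}
'b' @ 3: {1,2,3,4,5,6}
'd' @ 4: {5,6,7,8}
'd' @ 5: {7,8}
'e' @ 6: {}  — dead — no transitions
rest 'b' ignored (set empty)
end set {} — state 9 not in

Answer: REJECT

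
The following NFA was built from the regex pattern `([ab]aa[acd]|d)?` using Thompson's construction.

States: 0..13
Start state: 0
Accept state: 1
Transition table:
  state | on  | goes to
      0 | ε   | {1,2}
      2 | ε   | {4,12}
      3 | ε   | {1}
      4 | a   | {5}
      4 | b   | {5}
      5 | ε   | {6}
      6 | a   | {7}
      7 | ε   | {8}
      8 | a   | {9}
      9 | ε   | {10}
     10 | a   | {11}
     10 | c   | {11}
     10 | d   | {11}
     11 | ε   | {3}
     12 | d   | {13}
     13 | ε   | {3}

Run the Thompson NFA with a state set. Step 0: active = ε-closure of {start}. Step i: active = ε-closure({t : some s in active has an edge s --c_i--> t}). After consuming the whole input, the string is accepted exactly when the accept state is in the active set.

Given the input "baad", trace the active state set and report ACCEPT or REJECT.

Answer: ACCEPT

Derivation:
start: ε-closure({0}) = {0,1,2,4,12}
'b' @ 1: {5,6}
'a' @ 2: {7,8}
'a' @ 3: {9,10}
'd' @ 4: {1,3,11}  ✓accept
end set {1,3,11} — state 1 in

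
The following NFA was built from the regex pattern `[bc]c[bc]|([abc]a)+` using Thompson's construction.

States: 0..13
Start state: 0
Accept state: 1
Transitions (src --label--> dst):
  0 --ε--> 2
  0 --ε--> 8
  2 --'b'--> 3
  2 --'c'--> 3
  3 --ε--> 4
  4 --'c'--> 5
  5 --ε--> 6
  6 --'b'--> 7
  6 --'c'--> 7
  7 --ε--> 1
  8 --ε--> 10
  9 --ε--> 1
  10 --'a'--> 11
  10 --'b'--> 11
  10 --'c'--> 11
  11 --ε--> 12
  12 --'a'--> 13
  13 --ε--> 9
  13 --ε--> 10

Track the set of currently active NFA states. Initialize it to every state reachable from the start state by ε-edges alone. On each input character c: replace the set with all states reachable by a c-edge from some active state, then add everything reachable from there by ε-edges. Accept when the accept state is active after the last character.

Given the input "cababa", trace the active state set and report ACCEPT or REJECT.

Answer: ACCEPT

Steps:
S₀ = ε-closure({0}) = {0,2,8,10}
'c' @ 1: {3,4,11,12}
'a' @ 2: {1,9,10,13}  (accept∈set)
'b' @ 3: {11,12}
'a' @ 4: {1,9,10,13}  (accept∈set)
'b' @ 5: {11,12}
'a' @ 6: {1,9,10,13}  (accept∈set)
final: {1,9,10,13}; accept 1 in set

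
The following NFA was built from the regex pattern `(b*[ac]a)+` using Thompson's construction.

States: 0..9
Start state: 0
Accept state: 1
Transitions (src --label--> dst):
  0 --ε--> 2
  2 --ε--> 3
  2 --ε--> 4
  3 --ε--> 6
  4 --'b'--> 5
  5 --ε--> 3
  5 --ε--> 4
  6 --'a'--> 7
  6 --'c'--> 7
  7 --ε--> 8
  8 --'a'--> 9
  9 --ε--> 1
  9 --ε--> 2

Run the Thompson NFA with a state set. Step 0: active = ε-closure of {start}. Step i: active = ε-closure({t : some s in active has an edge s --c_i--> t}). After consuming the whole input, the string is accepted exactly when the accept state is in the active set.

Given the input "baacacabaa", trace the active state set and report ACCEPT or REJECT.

Answer: ACCEPT

Steps:
start: ε-closure({0}) = {0,2,3,4,6}
'b' @ 1: {3,4,5,6}
'a' @ 2: {7,8}
'a' @ 3: {1,2,3,4,6,9}  (accept∈set)
'c' @ 4: {7,8}
'a' @ 5: {1,2,3,4,6,9}  (accept∈set)
'c' @ 6: {7,8}
'a' @ 7: {1,2,3,4,6,9}  (accept∈set)
'b' @ 8: {3,4,5,6}
'a' @ 9: {7,8}
'a' @ 10: {1,2,3,4,6,9}  (accept∈set)
end set {1,2,3,4,6,9} — state 1 in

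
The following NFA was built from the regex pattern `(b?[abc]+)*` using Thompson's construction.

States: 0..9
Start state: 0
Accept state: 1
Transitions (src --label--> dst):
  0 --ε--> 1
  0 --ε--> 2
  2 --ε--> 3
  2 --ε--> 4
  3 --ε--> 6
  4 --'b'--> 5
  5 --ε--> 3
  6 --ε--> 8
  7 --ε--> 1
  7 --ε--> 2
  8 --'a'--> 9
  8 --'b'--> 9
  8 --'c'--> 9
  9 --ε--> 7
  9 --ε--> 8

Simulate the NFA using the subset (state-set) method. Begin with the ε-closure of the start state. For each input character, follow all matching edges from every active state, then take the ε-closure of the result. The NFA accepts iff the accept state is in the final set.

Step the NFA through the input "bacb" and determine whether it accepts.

start: ε-closure({0}) = {0,1,2,3,4,6,8}
'b' @ 1: {1,2,3,4,5,6,7,8,9}  (accept∈set)
'a' @ 2: {1,2,3,4,6,7,8,9}  (accept∈set)
'c' @ 3: {1,2,3,4,6,7,8,9}  (accept∈set)
'b' @ 4: {1,2,3,4,5,6,7,8,9}  (accept∈set)
end set {1,2,3,4,5,6,7,8,9} — state 1 in

Answer: ACCEPT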